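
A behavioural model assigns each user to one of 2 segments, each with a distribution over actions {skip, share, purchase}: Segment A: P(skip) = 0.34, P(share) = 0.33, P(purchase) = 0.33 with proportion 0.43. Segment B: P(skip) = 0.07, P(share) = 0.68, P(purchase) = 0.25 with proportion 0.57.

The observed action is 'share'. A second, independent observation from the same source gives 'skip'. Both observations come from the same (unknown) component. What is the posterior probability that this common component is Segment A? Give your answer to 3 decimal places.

0.640

Posterior ∝ prior × likelihood, so P(k | x) ∝ P(Z=k) f_k(x); normalise over all components.
Since both observations come from the same component, the likelihood for component k is f_k(x₁)·f_k(x₂).
  L_A = [0.33] × [0.34] = 0.1122
  L_B = [0.68] × [0.07] = 0.0476
Weight by the priors:
  P(Z=A)·L_A = 0.43 × 0.1122 = 0.048246
  P(Z=B)·L_B = 0.57 × 0.0476 = 0.027132
Sum: 0.048246 + 0.027132 = 0.075378
So the posterior for Segment A is 0.048246 / 0.075378 ≈ 0.640.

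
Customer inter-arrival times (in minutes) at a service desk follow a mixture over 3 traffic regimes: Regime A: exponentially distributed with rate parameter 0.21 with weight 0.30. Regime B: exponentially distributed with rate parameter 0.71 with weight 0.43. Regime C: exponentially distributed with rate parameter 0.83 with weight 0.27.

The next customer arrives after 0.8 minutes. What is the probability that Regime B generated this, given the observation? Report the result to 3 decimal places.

0.506

P(component k | x) = π_k·f_k(x) / marginal(x), where marginal(x) = Σ_j π_j·f_j(x).
Exponential densities:
  f_A = 0.21·e^(−0.21·0.8) = 0.21·e^(−0.1680) = 0.177524
  f_B = 0.71·e^(−0.71·0.8) = 0.71·e^(−0.5680) = 0.402327
  f_C = 0.83·e^(−0.83·0.8) = 0.83·e^(−0.6640) = 0.427274
Weight by the priors:
  π_A·f_A = 0.30 × 0.177524 = 0.0532573
  π_B·f_B = 0.43 × 0.402327 = 0.173001
  π_C·f_C = 0.27 × 0.427274 = 0.115364
Sum: 0.0532573 + 0.173001 + 0.115364 = 0.341622
Responsibility of Regime B: 0.173001 / 0.341622 ≈ 0.506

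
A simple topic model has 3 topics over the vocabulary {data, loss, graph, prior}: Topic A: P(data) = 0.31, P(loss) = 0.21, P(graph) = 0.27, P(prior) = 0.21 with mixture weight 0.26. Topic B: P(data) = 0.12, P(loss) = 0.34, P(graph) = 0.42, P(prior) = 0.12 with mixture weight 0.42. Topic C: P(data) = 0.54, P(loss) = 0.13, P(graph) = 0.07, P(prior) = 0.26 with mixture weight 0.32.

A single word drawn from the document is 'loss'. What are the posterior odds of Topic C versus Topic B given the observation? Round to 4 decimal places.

Only the two components matter; the odds are (π_i f_i(x)) / (π_j f_j(x)).
Component likelihoods at x = 'loss':
  f_A = 0.21
  f_B = 0.34
  f_C = 0.13
0.0416 / 0.1428 ≈ 0.2913

0.2913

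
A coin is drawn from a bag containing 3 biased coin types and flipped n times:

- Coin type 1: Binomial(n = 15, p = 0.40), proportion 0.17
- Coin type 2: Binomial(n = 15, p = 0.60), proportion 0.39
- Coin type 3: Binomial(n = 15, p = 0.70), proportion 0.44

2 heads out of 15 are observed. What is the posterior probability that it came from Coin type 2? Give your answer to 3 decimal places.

Posterior ∝ prior × likelihood, so P(k | x) ∝ π_k f_k(x); normalise over all components.
Component likelihoods at x = 2 heads out of 15:
  f_1 = 0.021942
  f_2 = 0.000253672
  f_3 = 8.20279e-06
Unnormalised posteriors:
  π_1·f_1 = 0.17 × 0.021942 = 0.00373013
  π_2·f_2 = 0.39 × 0.000253672 = 9.89319e-05
  π_3·f_3 = 0.44 × 8.20279e-06 = 3.60923e-06
Marginal: 0.00373013 + 9.89319e-05 + 3.60923e-06 = 0.00383268
P(Coin type 2 | the observation) ≈ 0.026

0.026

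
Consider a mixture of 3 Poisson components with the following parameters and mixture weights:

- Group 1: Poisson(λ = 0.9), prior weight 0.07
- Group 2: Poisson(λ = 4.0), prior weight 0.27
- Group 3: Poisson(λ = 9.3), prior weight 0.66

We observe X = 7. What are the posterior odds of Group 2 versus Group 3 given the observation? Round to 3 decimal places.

Only the two components matter; the odds are (π_i f_i(x)) / (π_j f_j(x)).
Component likelihoods at x = 7:
  p_1 = 3.85835e-05
  p_2 = 0.0595404
  p_3 = 0.109147
0.0160759 / 0.072037 ≈ 0.223

0.223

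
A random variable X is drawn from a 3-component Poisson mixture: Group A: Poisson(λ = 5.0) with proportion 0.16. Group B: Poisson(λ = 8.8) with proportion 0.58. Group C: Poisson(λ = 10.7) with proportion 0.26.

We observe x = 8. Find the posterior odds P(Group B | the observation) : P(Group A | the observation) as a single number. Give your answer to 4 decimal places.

Posterior odds = (π_i f_i(x)) / (π_j f_j(x)); the normalising sum cancels.
Poisson probabilities:
  p_A = 0.065278
  p_B = 0.134446
  p_C = 0.0960724
0.077979 / 0.0104445 ≈ 7.4660

7.4660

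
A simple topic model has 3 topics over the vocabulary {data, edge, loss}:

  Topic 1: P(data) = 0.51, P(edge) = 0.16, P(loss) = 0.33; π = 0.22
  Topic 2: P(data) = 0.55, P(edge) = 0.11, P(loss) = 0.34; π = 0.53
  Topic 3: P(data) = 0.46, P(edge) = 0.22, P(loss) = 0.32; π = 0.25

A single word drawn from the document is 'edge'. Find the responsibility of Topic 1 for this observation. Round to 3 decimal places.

The responsibility of component k is π_k f_k(x) divided by Σ_j π_j f_j(x).
Categorical probabilities:
  p_1 = P(edge | comp) = 0.16
  p_2 = P(edge | comp) = 0.11
  p_3 = P(edge | comp) = 0.22
Prior × likelihood for each component:
  π_1·p_1 = 0.22 × 0.16 = 0.0352
  π_2·p_2 = 0.53 × 0.11 = 0.0583
  π_3·p_3 = 0.25 × 0.22 = 0.055
Normaliser: 0.0352 + 0.0583 + 0.055 = 0.1485
So the posterior for Topic 1 is 0.0352 / 0.1485 ≈ 0.237.

0.237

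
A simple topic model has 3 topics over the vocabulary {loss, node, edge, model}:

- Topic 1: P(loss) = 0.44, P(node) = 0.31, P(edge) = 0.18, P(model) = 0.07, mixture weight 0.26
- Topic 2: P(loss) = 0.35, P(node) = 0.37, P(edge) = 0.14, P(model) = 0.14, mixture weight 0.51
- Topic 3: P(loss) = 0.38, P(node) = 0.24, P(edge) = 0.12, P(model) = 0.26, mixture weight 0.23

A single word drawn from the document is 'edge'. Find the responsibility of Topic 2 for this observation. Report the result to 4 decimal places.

0.4897

By Bayes' theorem, P(k | x) = P(Z=k) f_k(x) / Σ_j P(Z=j) f_j(x).
Component likelihoods at x = 'edge':
  L_1 = 0.18
  L_2 = 0.14
  L_3 = 0.12
Prior × likelihood for each component:
  P(Z=1)·L_1 = 0.26 × 0.18 = 0.0468
  P(Z=2)·L_2 = 0.51 × 0.14 = 0.0714
  P(Z=3)·L_3 = 0.23 × 0.12 = 0.0276
Normaliser: 0.0468 + 0.0714 + 0.0276 = 0.1458
So the posterior for Topic 2 is 0.0714 / 0.1458 ≈ 0.4897.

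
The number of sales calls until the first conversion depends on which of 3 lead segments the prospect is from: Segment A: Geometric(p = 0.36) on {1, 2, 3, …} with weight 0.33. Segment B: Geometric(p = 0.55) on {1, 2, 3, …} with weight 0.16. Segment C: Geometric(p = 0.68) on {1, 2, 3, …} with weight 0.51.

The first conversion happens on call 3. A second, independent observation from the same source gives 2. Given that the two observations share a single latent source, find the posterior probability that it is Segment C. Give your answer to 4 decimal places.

0.3310

P(component k | x) = π_k·f_k(x) / marginal(x), where marginal(x) = Σ_j π_j·f_j(x).
Since both observations come from the same component, the likelihood for component k is f_k(x₁)·f_k(x₂).
  f_A = [0.147456] × [0.2304] = 0.0339739
  f_B = [0.111375] × [0.2475] = 0.0275653
  f_C = [0.069632] × [0.2176] = 0.0151519
Multiply by the mixture weights:
  π_A·f_A = 0.33 × 0.0339739 = 0.0112114
  π_B·f_B = 0.16 × 0.0275653 = 0.00441045
  π_C·f_C = 0.51 × 0.0151519 = 0.00772748
Marginal: 0.0112114 + 0.00441045 + 0.00772748 = 0.0233493
P(Segment C | x₁,x₂) ≈ 0.3310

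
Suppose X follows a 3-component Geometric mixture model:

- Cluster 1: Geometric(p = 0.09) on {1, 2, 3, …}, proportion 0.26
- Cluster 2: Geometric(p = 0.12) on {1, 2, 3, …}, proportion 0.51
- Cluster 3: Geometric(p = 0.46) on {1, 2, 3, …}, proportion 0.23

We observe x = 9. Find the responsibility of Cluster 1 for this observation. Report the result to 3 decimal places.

0.326

Posterior ∝ prior × likelihood, so P(k | x) ∝ π_k f_k(x); normalise over all components.
Geometric probabilities:
  f_1 = 0.09·(1−0.09)^8 = 0.09·0.470253 = 0.0423227
  f_2 = 0.12·(1−0.12)^8 = 0.12·0.359635 = 0.0431561
  f_3 = 0.46·(1−0.46)^8 = 0.46·0.0072302 = 0.00332589
Multiply by the mixture weights:
  π_1·f_1 = 0.26 × 0.0423227 = 0.0110039
  π_2·f_2 = 0.51 × 0.0431561 = 0.0220096
  π_3·f_3 = 0.23 × 0.00332589 = 0.000764955
Marginal: 0.0110039 + 0.0220096 + 0.000764955 = 0.0337785
P(Cluster 1 | data) = 0.0110039 / 0.0337785 ≈ 0.326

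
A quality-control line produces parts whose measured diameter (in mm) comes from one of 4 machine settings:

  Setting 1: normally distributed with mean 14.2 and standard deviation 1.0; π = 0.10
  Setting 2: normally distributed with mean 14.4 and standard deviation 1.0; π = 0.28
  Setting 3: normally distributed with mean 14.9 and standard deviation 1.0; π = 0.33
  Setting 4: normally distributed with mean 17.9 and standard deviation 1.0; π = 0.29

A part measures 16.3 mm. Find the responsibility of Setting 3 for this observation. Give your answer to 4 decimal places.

0.4735

P(component k | x) = π_k·f_k(x) / marginal(x), where marginal(x) = Σ_j π_j·f_j(x).
Component likelihoods at x = 16.3 mm:
  f_1 = (1/(1.0·√(2π)))·exp(−(16.3−14.2)²/(2·1.0²)) = 0.398942·exp(-2.20500) = 0.0439836
  f_2 = (1/(1.0·√(2π)))·exp(−(16.3−14.4)²/(2·1.0²)) = 0.398942·exp(-1.80500) = 0.0656158
  f_3 = (1/(1.0·√(2π)))·exp(−(16.3−14.9)²/(2·1.0²)) = 0.398942·exp(-0.98000) = 0.149727
  f_4 = (1/(1.0·√(2π)))·exp(−(16.3−17.9)²/(2·1.0²)) = 0.398942·exp(-1.28000) = 0.110921
Prior × likelihood for each component:
  π_1·f_1 = 0.10 × 0.0439836 = 0.00439836
  π_2·f_2 = 0.28 × 0.0656158 = 0.0183724
  π_3·f_3 = 0.33 × 0.149727 = 0.0494101
  π_4·f_4 = 0.29 × 0.110921 = 0.032167
Sum: 0.00439836 + 0.0183724 + 0.0494101 + 0.032167 = 0.104348
P(Setting 3 | data) = 0.0494101 / 0.104348 ≈ 0.4735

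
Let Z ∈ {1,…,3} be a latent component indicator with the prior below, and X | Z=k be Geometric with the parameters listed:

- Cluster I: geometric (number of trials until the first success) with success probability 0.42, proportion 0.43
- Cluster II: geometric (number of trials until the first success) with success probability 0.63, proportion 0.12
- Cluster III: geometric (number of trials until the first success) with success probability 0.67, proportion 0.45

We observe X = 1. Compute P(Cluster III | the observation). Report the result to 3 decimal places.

0.541

Posterior ∝ prior × likelihood, so P(k | x) ∝ π_k f_k(x); normalise over all components.
Geometric probabilities:
  f_I = 0.42·(1−0.42)^0 = 0.42·1 = 0.42
  f_II = 0.63·(1−0.63)^0 = 0.63·1 = 0.63
  f_III = 0.67·(1−0.67)^0 = 0.67·1 = 0.67
Unnormalised posteriors:
  π_I·f_I = 0.43 × 0.42 = 0.1806
  π_II·f_II = 0.12 × 0.63 = 0.0756
  π_III·f_III = 0.45 × 0.67 = 0.3015
Evidence: 0.1806 + 0.0756 + 0.3015 = 0.5577
P(Cluster III | 1) ≈ 0.541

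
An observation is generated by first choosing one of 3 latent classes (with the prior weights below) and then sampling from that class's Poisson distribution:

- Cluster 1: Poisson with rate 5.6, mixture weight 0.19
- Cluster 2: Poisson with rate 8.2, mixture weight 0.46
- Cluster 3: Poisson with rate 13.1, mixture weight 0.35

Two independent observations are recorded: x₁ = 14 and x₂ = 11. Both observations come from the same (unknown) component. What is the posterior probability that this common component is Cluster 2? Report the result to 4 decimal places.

Apply Bayes' rule: the posterior for each component is proportional to its prior times its likelihood at x.
Since both observations come from the same component, the likelihood for component k is f_k(x₁)·f_k(x₂).
  f_1 = [e^(−5.6)·5.6^14/14! = 0.00126525] × [0.0157349] = 1.99085e-05
  f_2 = [e^(−8.2)·8.2^14/14! = 0.0195781] × [0.07755] = 0.00151828
  f_3 = [e^(−13.1)·13.1^14/14! = 0.102833] × [0.0999012] = 0.0102731
Weight by the priors:
  P(Z=1)·f_1 = 0.19 × 1.99085e-05 = 3.78261e-06
  P(Z=2)·f_2 = 0.46 × 0.00151828 = 0.00069841
  P(Z=3)·f_3 = 0.35 × 0.0102731 = 0.0035956
Sum: 3.78261e-06 + 0.00069841 + 0.0035956 = 0.00429779
So the posterior for Cluster 2 is 0.00069841 / 0.00429779 ≈ 0.1625.

0.1625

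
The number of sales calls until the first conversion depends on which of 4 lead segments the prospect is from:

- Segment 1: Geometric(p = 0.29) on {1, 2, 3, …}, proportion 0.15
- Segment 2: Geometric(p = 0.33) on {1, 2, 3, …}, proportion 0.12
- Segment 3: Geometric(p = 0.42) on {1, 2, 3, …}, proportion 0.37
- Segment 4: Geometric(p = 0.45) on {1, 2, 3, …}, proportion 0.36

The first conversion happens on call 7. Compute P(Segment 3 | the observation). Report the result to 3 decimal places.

Posterior ∝ prior × likelihood, so P(k | x) ∝ w_k f_k(x); normalise over all components.
Component likelihoods at x = 7:
  p_1 = 0.0371491
  p_2 = 0.0298513
  p_3 = 0.0159889
  p_4 = 0.0124563
Unnormalised posteriors:
  w_1·p_1 = 0.15 × 0.0371491 = 0.00557236
  w_2·p_2 = 0.12 × 0.0298513 = 0.00358215
  w_3·p_3 = 0.37 × 0.0159889 = 0.00591587
  w_4·p_4 = 0.36 × 0.0124563 = 0.00448426
Evidence: 0.00557236 + 0.00358215 + 0.00591587 + 0.00448426 = 0.0195547
P(Segment 3 | the observation) ≈ 0.303

0.303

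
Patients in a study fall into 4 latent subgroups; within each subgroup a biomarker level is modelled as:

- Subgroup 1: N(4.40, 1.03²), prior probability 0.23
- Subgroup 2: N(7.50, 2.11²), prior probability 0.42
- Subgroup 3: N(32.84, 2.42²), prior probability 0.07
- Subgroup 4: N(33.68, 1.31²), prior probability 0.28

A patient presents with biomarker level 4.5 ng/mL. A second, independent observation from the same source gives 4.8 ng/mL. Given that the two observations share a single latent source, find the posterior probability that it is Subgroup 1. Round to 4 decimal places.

P(component k | x) = P(Z=k)·f_k(x) / marginal(x), where marginal(x) = Σ_j P(Z=j)·f_j(x).
Since both observations come from the same component, the likelihood for component k is f_k(x₁)·f_k(x₂).
  L_1 = [0.385501] × [0.35919] = 0.138468
  L_2 = [0.0688114] × [0.0833805] = 0.00573753
  L_3 = [2.73648e-31] × [1.15968e-30] = 3.17345e-61
  L_4 = [5.5248e-109] × [8.83708e-107] = 4.88232e-215
Weight by the priors:
  P(Z=1)·L_1 = 0.23 × 0.138468 = 0.0318477
  P(Z=2)·L_2 = 0.42 × 0.00573753 = 0.00240976
  P(Z=3)·L_3 = 0.07 × 3.17345e-61 = 2.22142e-62
  P(Z=4)·L_4 = 0.28 × 4.88232e-215 = 1.36705e-215
Denominator: 0.0318477 + 0.00240976 + 2.22142e-62 + 1.36705e-215 = 0.0342574
P(Subgroup 1 | x₁, x₂) = 0.0318477 / 0.0342574 ≈ 0.9297

0.9297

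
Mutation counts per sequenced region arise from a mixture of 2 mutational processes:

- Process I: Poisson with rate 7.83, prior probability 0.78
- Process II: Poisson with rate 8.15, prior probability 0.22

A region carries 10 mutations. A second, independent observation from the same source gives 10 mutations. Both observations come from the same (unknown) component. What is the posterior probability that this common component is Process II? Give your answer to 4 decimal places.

0.2489

Posterior ∝ prior × likelihood, so P(k | x) ∝ π_k f_k(x); normalise over all components.
Since both observations come from the same component, the likelihood for component k is f_k(x₁)·f_k(x₂).
  p_I = [e^(−7.83)·7.83^10/10! = 0.0949137] × [0.0949137] = 0.00900861
  p_II = [e^(−8.15)·8.15^10/10! = 0.102876] × [0.102876] = 0.0105834
Unnormalised posteriors:
  π_I·p_I = 0.78 × 0.00900861 = 0.00702671
  π_II·p_II = 0.22 × 0.0105834 = 0.00232835
Sum: 0.00702671 + 0.00232835 = 0.00935507
P(Process II | x₁,x₂) ≈ 0.2489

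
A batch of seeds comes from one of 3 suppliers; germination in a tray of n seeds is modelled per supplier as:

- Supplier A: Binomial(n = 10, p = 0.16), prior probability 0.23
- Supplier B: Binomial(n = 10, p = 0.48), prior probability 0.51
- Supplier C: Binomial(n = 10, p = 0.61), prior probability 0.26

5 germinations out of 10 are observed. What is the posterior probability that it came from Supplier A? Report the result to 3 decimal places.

0.014

Apply Bayes' rule: the posterior for each component is proportional to its prior times its likelihood at x.
Binomial probabilities:
  L_A = 0.0110509
  L_B = 0.244131
  L_C = 0.192032
Prior × likelihood for each component:
  w_A·L_A = 0.23 × 0.0110509 = 0.0025417
  w_B·L_B = 0.51 × 0.244131 = 0.124507
  w_C·L_C = 0.26 × 0.192032 = 0.0499282
Evidence: 0.0025417 + 0.124507 + 0.0499282 = 0.176977
P(Supplier A | x) ≈ 0.014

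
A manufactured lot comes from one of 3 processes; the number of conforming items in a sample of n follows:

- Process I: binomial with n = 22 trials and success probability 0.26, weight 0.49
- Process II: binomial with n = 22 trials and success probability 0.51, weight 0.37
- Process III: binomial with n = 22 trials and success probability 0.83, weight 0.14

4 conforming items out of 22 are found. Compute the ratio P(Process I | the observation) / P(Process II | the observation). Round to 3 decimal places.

149.365

Posterior odds = (π_i f_i(x)) / (π_j f_j(x)); the normalising sum cancels.
Evaluate each component's likelihood at the observed value:
  f_I = 0.148006
  f_II = 0.00131227
  f_III = 4.88211e-11
Odds = (0.49/0.37) × (0.148006/0.00131227) = 1.32432 × 112.786 ≈ 149.365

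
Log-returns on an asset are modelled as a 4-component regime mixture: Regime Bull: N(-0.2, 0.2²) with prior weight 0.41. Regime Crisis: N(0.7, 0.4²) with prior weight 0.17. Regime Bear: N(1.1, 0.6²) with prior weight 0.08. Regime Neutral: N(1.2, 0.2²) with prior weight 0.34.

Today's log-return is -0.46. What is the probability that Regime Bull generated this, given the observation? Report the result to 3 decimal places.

0.988

Apply Bayes' rule: the posterior for each component is proportional to its prior times its likelihood at x.
Evaluate each component's likelihood at the observed value:
  f_Bull = (1/(0.2·√(2π)))·exp(−(-0.46−-0.2)²/(2·0.2²)) = 1.994711·exp(-0.84500) = 0.856843
  f_Crisis = (1/(0.4·√(2π)))·exp(−(-0.46−0.7)²/(2·0.4²)) = 0.997356·exp(-4.20500) = 0.0148813
  f_Bear = (1/(0.6·√(2π)))·exp(−(-0.46−1.1)²/(2·0.6²)) = 0.664904·exp(-3.38000) = 0.0226383
  f_Neutral = (1/(0.2·√(2π)))·exp(−(-0.46−1.2)²/(2·0.2²)) = 1.994711·exp(-34.44500) = 2.19082e-15
Multiply by the mixture weights:
  w_Bull·f_Bull = 0.41 × 0.856843 = 0.351306
  w_Crisis·f_Crisis = 0.17 × 0.0148813 = 0.00252983
  w_Bear·f_Bear = 0.08 × 0.0226383 = 0.00181106
  w_Neutral·f_Neutral = 0.34 × 2.19082e-15 = 7.44879e-16
Marginal: 0.351306 + 0.00252983 + 0.00181106 + 7.44879e-16 = 0.355647
Responsibility of Regime Bull: 0.351306 / 0.355647 ≈ 0.988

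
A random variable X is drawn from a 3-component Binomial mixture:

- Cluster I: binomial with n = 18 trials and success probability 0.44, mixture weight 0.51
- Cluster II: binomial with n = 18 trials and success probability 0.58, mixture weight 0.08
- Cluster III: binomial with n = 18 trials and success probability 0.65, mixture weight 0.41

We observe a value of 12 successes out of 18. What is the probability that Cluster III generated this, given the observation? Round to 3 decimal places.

0.745

The responsibility of component k is P(Z=k) f_k(x) divided by Σ_j P(Z=j) f_j(x).
Evaluate each component's likelihood at the observed value:
  L_I = C(18,12)·0.44^12·0.56^6 = 18564·5.26541e-05·0.030841 = 0.0301461
  L_II = C(18,12)·0.58^12·0.42^6 = 18564·0.00144923·0.00548903 = 0.147674
  L_III = C(18,12)·0.65^12·0.35^6 = 18564·0.00568801·0.00183827 = 0.194107
Weight by the priors:
  P(Z=I)·L_I = 0.51 × 0.0301461 = 0.0153745
  P(Z=II)·L_II = 0.08 × 0.147674 = 0.0118139
  P(Z=III)·L_III = 0.41 × 0.194107 = 0.0795837
Marginal: 0.0153745 + 0.0118139 + 0.0795837 = 0.106772
P(Cluster III | 12 successes out of 18) = 0.0795837 / 0.106772 ≈ 0.745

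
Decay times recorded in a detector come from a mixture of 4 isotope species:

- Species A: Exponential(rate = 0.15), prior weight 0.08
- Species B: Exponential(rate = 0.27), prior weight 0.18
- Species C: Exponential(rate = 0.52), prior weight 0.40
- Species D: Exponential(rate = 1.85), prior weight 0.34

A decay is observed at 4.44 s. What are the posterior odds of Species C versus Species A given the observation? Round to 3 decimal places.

3.353

The posterior odds equal the prior odds times the likelihood ratio: (P(Z=i)/P(Z=j))·(f_i(x)/f_j(x)).
Exponential densities:
  f_A = 0.15·e^(−0.15·4.44) = 0.15·e^(−0.6660) = 0.0770639
  f_B = 0.27·e^(−0.27·4.44) = 0.27·e^(−1.1988) = 0.0814201
  f_C = 0.52·e^(−0.52·4.44) = 0.52·e^(−2.3088) = 0.0516778
  f_D = 1.85·e^(−1.85·4.44) = 1.85·e^(−8.2140) = 0.000501045
0.0206711 / 0.00616511 ≈ 3.353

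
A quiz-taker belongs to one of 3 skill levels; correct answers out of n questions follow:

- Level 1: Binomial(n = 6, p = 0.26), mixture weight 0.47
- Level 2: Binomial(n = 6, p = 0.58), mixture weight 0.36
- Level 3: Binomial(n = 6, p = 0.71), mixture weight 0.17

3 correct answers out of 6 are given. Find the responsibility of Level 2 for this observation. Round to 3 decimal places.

0.519

Posterior ∝ prior × likelihood, so P(k | x) ∝ π_k f_k(x); normalise over all components.
Component likelihoods at x = 3 correct answers out of 6:
  f_1 = C(6,3)·0.26^3·0.74^3 = 20·0.017576·0.405224 = 0.142444
  f_2 = C(6,3)·0.58^3·0.42^3 = 20·0.195112·0.074088 = 0.289109
  f_3 = C(6,3)·0.71^3·0.29^3 = 20·0.357911·0.024389 = 0.174582
Unnormalised posteriors:
  π_1·f_1 = 0.47 × 0.142444 = 0.0669488
  π_2·f_2 = 0.36 × 0.289109 = 0.104079
  π_3·f_3 = 0.17 × 0.174582 = 0.0296789
Normaliser: 0.0669488 + 0.104079 + 0.0296789 = 0.200707
So the posterior for Level 2 is 0.104079 / 0.200707 ≈ 0.519.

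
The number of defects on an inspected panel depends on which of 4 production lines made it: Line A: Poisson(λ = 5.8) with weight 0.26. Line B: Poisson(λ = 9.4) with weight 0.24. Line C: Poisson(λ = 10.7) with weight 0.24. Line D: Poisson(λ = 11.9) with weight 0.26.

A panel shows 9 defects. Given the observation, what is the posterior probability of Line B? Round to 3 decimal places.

0.319

Posterior ∝ prior × likelihood, so P(k | x) ∝ w_k f_k(x); normalise over all components.
Evaluate each component's likelihood at the observed value:
  p_A = e^(−5.8)·5.8^9/9! = 0.0619699
  p_B = e^(−9.4)·9.4^9/9! = 0.130623
  p_C = e^(−10.7)·10.7^9/9! = 0.114219
  p_D = e^(−11.9)·11.9^9/9! = 0.0895479
Prior × likelihood for each component:
  w_A·p_A = 0.26 × 0.0619699 = 0.0161122
  w_B·p_B = 0.24 × 0.130623 = 0.0313495
  w_C·p_C = 0.24 × 0.114219 = 0.0274127
  w_D·p_D = 0.26 × 0.0895479 = 0.0232824
Denominator: 0.0161122 + 0.0313495 + 0.0274127 + 0.0232824 = 0.0981568
P(Line B | 9 defects) = 0.0313495 / 0.0981568 ≈ 0.319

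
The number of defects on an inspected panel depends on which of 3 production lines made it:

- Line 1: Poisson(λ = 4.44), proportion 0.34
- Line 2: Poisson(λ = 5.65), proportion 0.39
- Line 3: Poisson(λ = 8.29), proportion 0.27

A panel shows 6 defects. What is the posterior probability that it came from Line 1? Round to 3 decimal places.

0.316

By Bayes' theorem, P(k | x) = π_k f_k(x) / Σ_j π_j f_j(x).
Poisson probabilities:
  f_1 = e^(−4.44)·4.44^6/6! = 0.125516
  f_2 = e^(−5.65)·5.65^6/6! = 0.158926
  f_3 = e^(−8.29)·8.29^6/6! = 0.11316
Prior × likelihood for each component:
  π_1·f_1 = 0.34 × 0.125516 = 0.0426753
  π_2·f_2 = 0.39 × 0.158926 = 0.0619811
  π_3·f_3 = 0.27 × 0.11316 = 0.0305532
Normaliser: 0.0426753 + 0.0619811 + 0.0305532 = 0.13521
So the posterior for Line 1 is 0.0426753 / 0.13521 ≈ 0.316.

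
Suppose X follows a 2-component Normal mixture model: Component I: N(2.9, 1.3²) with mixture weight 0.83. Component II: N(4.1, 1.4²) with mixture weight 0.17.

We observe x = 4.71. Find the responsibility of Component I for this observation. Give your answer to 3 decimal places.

0.687

Posterior ∝ prior × likelihood, so P(k | x) ∝ P(Z=k) f_k(x); normalise over all components.
Component likelihoods at x = 4.71:
  L_I = (1/(1.3·√(2π)))·exp(−(4.71−2.9)²/(2·1.3²)) = 0.306879·exp(-0.96926) = 0.116419
  L_II = (1/(1.4·√(2π)))·exp(−(4.71−4.1)²/(2·1.4²)) = 0.284959·exp(-0.09492) = 0.259154
Prior × likelihood for each component:
  P(Z=I)·L_I = 0.83 × 0.116419 = 0.0966274
  P(Z=II)·L_II = 0.17 × 0.259154 = 0.0440561
Sum: 0.0966274 + 0.0440561 = 0.140684
So the posterior for Component I is 0.0966274 / 0.140684 ≈ 0.687.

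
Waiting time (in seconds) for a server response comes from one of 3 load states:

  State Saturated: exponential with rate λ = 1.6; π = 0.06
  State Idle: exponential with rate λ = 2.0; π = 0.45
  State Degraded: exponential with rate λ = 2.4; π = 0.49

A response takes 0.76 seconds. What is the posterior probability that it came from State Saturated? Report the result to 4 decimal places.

0.0686

P(component k | x) = w_k·f_k(x) / marginal(x), where marginal(x) = Σ_j w_j·f_j(x).
Exponential densities:
  f_Saturated = 0.474262
  f_Idle = 0.437424
  f_Degraded = 0.387309
Unnormalised posteriors:
  w_Saturated·f_Saturated = 0.06 × 0.474262 = 0.0284557
  w_Idle·f_Idle = 0.45 × 0.437424 = 0.196841
  w_Degraded·f_Degraded = 0.49 × 0.387309 = 0.189782
Sum: 0.0284557 + 0.196841 + 0.189782 = 0.415078
Responsibility of State Saturated: 0.0284557 / 0.415078 ≈ 0.0686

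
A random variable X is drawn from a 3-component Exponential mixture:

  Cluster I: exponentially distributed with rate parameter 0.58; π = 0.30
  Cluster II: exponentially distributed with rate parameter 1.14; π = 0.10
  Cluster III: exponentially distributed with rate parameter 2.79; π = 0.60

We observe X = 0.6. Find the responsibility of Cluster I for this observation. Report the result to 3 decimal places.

0.249

By Bayes' theorem, P(k | x) = w_k f_k(x) / Σ_j w_j f_j(x).
Evaluate each component's likelihood at the observed value:
  f_I = 0.58·e^(−0.58·0.6) = 0.58·e^(−0.3480) = 0.409537
  f_II = 1.14·e^(−1.14·0.6) = 1.14·e^(−0.6840) = 0.575238
  f_III = 2.79·e^(−2.79·0.6) = 2.79·e^(−1.6740) = 0.523113
Weight by the priors:
  w_I·f_I = 0.30 × 0.409537 = 0.122861
  w_II·f_II = 0.10 × 0.575238 = 0.0575238
  w_III·f_III = 0.60 × 0.523113 = 0.313868
Evidence: 0.122861 + 0.0575238 + 0.313868 = 0.494253
P(Cluster I | the observation) = 0.122861 / 0.494253 ≈ 0.249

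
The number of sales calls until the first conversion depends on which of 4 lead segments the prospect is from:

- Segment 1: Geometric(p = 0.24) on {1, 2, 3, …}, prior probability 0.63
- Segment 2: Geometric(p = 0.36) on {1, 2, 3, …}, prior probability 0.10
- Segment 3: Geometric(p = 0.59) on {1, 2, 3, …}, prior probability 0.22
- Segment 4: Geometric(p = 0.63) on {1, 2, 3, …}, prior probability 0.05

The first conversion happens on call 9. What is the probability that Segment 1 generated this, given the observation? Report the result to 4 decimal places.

By Bayes' theorem, P(k | x) = w_k f_k(x) / Σ_j w_j f_j(x).
Component likelihoods at x = 9:
  f_1 = 0.24·(1−0.24)^8 = 0.24·0.111303 = 0.0267128
  f_2 = 0.36·(1−0.36)^8 = 0.36·0.0281475 = 0.0101331
  f_3 = 0.59·(1−0.59)^8 = 0.59·0.000798493 = 0.000471111
  f_4 = 0.63·(1−0.63)^8 = 0.63·0.000351248 = 0.000221286
Multiply by the mixture weights:
  w_1·f_1 = 0.63 × 0.0267128 = 0.0168291
  w_2·f_2 = 0.10 × 0.0101331 = 0.00101331
  w_3·f_3 = 0.22 × 0.000471111 = 0.000103644
  w_4·f_4 = 0.05 × 0.000221286 = 1.10643e-05
Sum: 0.0168291 + 0.00101331 + 0.000103644 + 1.10643e-05 = 0.0179571
P(Segment 1 | the observation) = 0.0168291 / 0.0179571 ≈ 0.9372

0.9372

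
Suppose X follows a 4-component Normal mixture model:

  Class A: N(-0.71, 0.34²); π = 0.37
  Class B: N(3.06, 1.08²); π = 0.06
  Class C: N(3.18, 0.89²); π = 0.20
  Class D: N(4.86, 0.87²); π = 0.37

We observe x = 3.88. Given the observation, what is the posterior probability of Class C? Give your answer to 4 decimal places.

0.3817

P(component k | x) = π_k·f_k(x) / marginal(x), where marginal(x) = Σ_j π_j·f_j(x).
Normal densities:
  p_A = 3.12138e-40
  p_B = 0.276889
  p_C = 0.328996
  p_D = 0.243143
Weight by the priors:
  π_A·p_A = 0.37 × 3.12138e-40 = 1.15491e-40
  π_B·p_B = 0.06 × 0.276889 = 0.0166134
  π_C·p_C = 0.20 × 0.328996 = 0.0657992
  π_D·p_D = 0.37 × 0.243143 = 0.0899628
Normaliser: 1.15491e-40 + 0.0166134 + 0.0657992 + 0.0899628 = 0.172375
P(Class C | the observation) ≈ 0.3817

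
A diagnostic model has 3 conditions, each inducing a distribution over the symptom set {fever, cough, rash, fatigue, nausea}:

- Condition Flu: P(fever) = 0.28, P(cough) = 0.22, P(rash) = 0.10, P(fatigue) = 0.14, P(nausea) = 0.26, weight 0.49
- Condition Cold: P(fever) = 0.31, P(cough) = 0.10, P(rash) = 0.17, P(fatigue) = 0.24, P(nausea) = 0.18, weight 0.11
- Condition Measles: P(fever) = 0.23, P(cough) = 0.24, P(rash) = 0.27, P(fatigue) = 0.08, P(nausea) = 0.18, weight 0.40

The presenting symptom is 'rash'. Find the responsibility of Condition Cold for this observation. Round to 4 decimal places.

The responsibility of component k is w_k f_k(x) divided by Σ_j w_j f_j(x).
Component likelihoods at x = 'rash':
  p_Flu = P(rash | comp) = 0.10
  p_Cold = P(rash | comp) = 0.17
  p_Measles = P(rash | comp) = 0.27
Prior × likelihood for each component:
  w_Flu·p_Flu = 0.49 × 0.1 = 0.049
  w_Cold·p_Cold = 0.11 × 0.17 = 0.0187
  w_Measles·p_Measles = 0.40 × 0.27 = 0.108
Evidence: 0.049 + 0.0187 + 0.108 = 0.1757
P(Condition Cold | data) = 0.0187 / 0.1757 ≈ 0.1064

0.1064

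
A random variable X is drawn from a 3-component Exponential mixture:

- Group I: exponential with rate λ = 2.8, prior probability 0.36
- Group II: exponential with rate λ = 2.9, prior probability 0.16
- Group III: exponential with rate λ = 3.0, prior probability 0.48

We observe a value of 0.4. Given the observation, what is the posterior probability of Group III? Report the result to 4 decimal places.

0.4776

Apply Bayes' rule: the posterior for each component is proportional to its prior times its likelihood at x.
Exponential densities:
  f_I = 0.913583
  f_II = 0.90911
  f_III = 0.903583
Multiply by the mixture weights:
  w_I·f_I = 0.36 × 0.913583 = 0.32889
  w_II·f_II = 0.16 × 0.90911 = 0.145458
  w_III·f_III = 0.48 × 0.903583 = 0.43372
Marginal: 0.32889 + 0.145458 + 0.43372 = 0.908067
Responsibility of Group III: 0.43372 / 0.908067 ≈ 0.4776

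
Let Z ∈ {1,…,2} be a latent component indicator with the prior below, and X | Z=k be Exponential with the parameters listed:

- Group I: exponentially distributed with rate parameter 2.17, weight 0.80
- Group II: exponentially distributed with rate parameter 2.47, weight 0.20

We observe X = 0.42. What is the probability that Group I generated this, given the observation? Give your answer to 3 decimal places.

0.799

P(component k | x) = π_k·f_k(x) / marginal(x), where marginal(x) = Σ_j π_j·f_j(x).
Evaluate each component's likelihood at the observed value:
  L_I = 0.872256
  L_II = 0.875306
Prior × likelihood for each component:
  π_I·L_I = 0.80 × 0.872256 = 0.697804
  π_II·L_II = 0.20 × 0.875306 = 0.175061
Denominator: 0.697804 + 0.175061 = 0.872866
P(Group I | the observation) = 0.697804 / 0.872866 ≈ 0.799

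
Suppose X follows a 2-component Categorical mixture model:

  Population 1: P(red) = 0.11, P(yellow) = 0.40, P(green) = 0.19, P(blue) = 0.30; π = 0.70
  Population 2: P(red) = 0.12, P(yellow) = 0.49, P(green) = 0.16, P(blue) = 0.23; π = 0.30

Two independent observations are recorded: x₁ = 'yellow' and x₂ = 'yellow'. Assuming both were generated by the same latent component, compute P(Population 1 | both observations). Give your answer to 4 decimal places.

0.6086

Apply Bayes' rule: the posterior for each component is proportional to its prior times its likelihood at x.
Since both observations come from the same component, the likelihood for component k is f_k(x₁)·f_k(x₂).
  p_1 = [P(yellow | comp) = 0.40] × [0.4] = 0.16
  p_2 = [P(yellow | comp) = 0.49] × [0.49] = 0.2401
Weight by the priors:
  w_1·p_1 = 0.70 × 0.16 = 0.112
  w_2·p_2 = 0.30 × 0.2401 = 0.07203
Marginal: 0.112 + 0.07203 = 0.18403
P(Population 1 | x₁, x₂) = 0.112 / 0.18403 ≈ 0.6086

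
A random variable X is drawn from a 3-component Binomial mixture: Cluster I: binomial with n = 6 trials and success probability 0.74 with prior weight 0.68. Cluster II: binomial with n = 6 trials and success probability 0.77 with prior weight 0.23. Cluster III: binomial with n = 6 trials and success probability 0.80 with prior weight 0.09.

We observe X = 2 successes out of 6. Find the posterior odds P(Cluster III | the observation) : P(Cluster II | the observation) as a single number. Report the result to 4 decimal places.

Since P(k|x) ∝ π_k f_k(x), the posterior odds are π_i f_i(x) / (π_j f_j(x)).
Binomial probabilities:
  p_I = C(6,2)·0.74^2·0.26^4 = 15·0.5476·0.00456976 = 0.037536
  p_II = C(6,2)·0.77^2·0.23^4 = 15·0.5929·0.00279841 = 0.0248877
  p_III = C(6,2)·0.80^2·0.20^4 = 15·0.64·0.0016 = 0.01536
0.0013824 / 0.00572416 ≈ 0.2415

0.2415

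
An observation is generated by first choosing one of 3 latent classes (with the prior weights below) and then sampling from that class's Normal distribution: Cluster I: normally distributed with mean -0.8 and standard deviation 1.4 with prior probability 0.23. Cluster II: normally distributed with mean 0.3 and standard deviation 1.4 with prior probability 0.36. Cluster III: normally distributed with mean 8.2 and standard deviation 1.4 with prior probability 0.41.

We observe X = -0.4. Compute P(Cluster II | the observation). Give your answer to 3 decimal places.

0.590

The responsibility of component k is π_k f_k(x) divided by Σ_j π_j f_j(x).
Component likelihoods at x = -0.4:
  p_I = (1/(1.4·√(2π)))·exp(−(-0.4−-0.8)²/(2·1.4²)) = 0.284959·exp(-0.04082) = 0.273562
  p_II = (1/(1.4·√(2π)))·exp(−(-0.4−0.3)²/(2·1.4²)) = 0.284959·exp(-0.12500) = 0.251475
  p_III = (1/(1.4·√(2π)))·exp(−(-0.4−8.2)²/(2·1.4²)) = 0.284959·exp(-18.86735) = 1.82304e-09
Weight by the priors:
  π_I·p_I = 0.23 × 0.273562 = 0.0629193
  π_II·p_II = 0.36 × 0.251475 = 0.0905311
  π_III·p_III = 0.41 × 1.82304e-09 = 7.47448e-10
Evidence: 0.0629193 + 0.0905311 + 7.47448e-10 = 0.15345
Responsibility of Cluster II: 0.0905311 / 0.15345 ≈ 0.590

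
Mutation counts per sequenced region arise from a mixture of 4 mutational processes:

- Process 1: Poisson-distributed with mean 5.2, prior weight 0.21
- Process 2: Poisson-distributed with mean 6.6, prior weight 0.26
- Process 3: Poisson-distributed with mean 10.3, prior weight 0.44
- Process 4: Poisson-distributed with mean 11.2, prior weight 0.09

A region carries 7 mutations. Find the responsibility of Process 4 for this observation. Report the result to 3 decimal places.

P(component k | x) = w_k·f_k(x) / marginal(x), where marginal(x) = Σ_j w_j·f_j(x).
Component likelihoods at x = 7 mutations:
  p_1 = 0.112528
  p_2 = 0.147243
  p_3 = 0.0820724
  p_4 = 0.0599788
Prior × likelihood for each component:
  w_1·p_1 = 0.21 × 0.112528 = 0.0236309
  w_2·p_2 = 0.26 × 0.147243 = 0.0382831
  w_3·p_3 = 0.44 × 0.0820724 = 0.0361118
  w_4·p_4 = 0.09 × 0.0599788 = 0.00539809
Normaliser: 0.0236309 + 0.0382831 + 0.0361118 + 0.00539809 = 0.103424
So the posterior for Process 4 is 0.00539809 / 0.103424 ≈ 0.052.

0.052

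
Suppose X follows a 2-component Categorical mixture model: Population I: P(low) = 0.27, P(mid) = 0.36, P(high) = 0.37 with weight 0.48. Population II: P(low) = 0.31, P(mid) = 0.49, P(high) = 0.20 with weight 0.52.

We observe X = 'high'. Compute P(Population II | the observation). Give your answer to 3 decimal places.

0.369

The responsibility of component k is P(Z=k) f_k(x) divided by Σ_j P(Z=j) f_j(x).
Categorical probabilities:
  f_I = 0.37
  f_II = 0.2
Unnormalised posteriors:
  P(Z=I)·f_I = 0.48 × 0.37 = 0.1776
  P(Z=II)·f_II = 0.52 × 0.2 = 0.104
Normaliser: 0.1776 + 0.104 = 0.2816
Responsibility of Population II: 0.104 / 0.2816 ≈ 0.369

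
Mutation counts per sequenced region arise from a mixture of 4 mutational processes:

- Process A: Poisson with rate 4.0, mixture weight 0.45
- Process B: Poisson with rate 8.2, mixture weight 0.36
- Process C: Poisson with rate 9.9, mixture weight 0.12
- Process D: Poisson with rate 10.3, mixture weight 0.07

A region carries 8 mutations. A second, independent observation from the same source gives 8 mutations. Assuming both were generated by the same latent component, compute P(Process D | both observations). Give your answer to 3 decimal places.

0.080

The responsibility of component k is P(Z=k) f_k(x) divided by Σ_j P(Z=j) f_j(x).
Since both observations come from the same component, the likelihood for component k is f_k(x₁)·f_k(x₂).
  L_A = [0.0297702] × [0.0297702] = 0.000886264
  L_B = [0.139244] × [0.139244] = 0.0193888
  L_C = [0.114827] × [0.114827] = 0.0131853
  L_D = [0.105668] × [0.105668] = 0.0111658
Unnormalised posteriors:
  P(Z=A)·L_A = 0.45 × 0.000886264 = 0.000398819
  P(Z=B)·L_B = 0.36 × 0.0193888 = 0.00697997
  P(Z=C)·L_C = 0.12 × 0.0131853 = 0.00158224
  P(Z=D)·L_D = 0.07 × 0.0111658 = 0.000781603
Normaliser: 0.000398819 + 0.00697997 + 0.00158224 + 0.000781603 = 0.00974263
P(Process D | x₁, x₂) = 0.000781603 / 0.00974263 ≈ 0.080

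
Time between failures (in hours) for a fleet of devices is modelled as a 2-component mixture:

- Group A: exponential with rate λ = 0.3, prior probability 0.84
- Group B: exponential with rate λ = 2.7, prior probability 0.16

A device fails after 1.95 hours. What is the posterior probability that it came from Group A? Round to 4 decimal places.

By Bayes' theorem, P(k | x) = π_k f_k(x) / Σ_j π_j f_j(x).
Exponential densities:
  f_A = 0.167132
  f_B = 0.0139574
Prior × likelihood for each component:
  π_A·f_A = 0.84 × 0.167132 = 0.140391
  π_B·f_B = 0.16 × 0.0139574 = 0.00223318
Evidence: 0.140391 + 0.00223318 = 0.142624
P(Group A | x) = 0.140391 / 0.142624 ≈ 0.9843

0.9843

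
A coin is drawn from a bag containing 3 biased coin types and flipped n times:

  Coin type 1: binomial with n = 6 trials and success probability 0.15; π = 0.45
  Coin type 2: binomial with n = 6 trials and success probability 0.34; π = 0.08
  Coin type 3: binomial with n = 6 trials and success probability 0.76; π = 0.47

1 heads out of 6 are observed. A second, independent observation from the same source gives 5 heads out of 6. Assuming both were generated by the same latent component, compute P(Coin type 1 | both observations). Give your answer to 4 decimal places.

The responsibility of component k is P(Z=k) f_k(x) divided by Σ_j P(Z=j) f_j(x).
Since both observations come from the same component, the likelihood for component k is f_k(x₁)·f_k(x₂).
  p_1 = [0.399335] × [0.000387281] = 0.000154655
  p_2 = [0.255476] × [0.0179924] = 0.00459663
  p_3 = [0.00363096] × [0.365116] = 0.00132572
Prior × likelihood for each component:
  P(Z=1)·p_1 = 0.45 × 0.000154655 = 6.95947e-05
  P(Z=2)·p_2 = 0.08 × 0.00459663 = 0.00036773
  P(Z=3)·p_3 = 0.47 × 0.00132572 = 0.000623088
Denominator: 6.95947e-05 + 0.00036773 + 0.000623088 = 0.00106041
So the posterior for Coin type 1 is 6.95947e-05 / 0.00106041 ≈ 0.0656.

0.0656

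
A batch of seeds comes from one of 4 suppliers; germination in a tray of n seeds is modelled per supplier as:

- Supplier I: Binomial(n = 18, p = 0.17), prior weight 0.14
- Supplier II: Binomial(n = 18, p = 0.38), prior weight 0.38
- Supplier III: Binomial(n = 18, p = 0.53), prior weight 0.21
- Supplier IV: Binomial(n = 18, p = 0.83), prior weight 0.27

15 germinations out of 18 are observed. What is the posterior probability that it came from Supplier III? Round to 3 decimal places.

0.019

Apply Bayes' rule: the posterior for each component is proportional to its prior times its likelihood at x.
Binomial probabilities:
  p_I = 1.33554e-09
  p_II = 9.67429e-05
  p_III = 0.00619615
  p_IV = 0.245024
Multiply by the mixture weights:
  π_I·p_I = 0.14 × 1.33554e-09 = 1.86976e-10
  π_II·p_II = 0.38 × 9.67429e-05 = 3.67623e-05
  π_III·p_III = 0.21 × 0.00619615 = 0.00130119
  π_IV·p_IV = 0.27 × 0.245024 = 0.0661564
Denominator: 1.86976e-10 + 3.67623e-05 + 0.00130119 + 0.0661564 = 0.0674944
Responsibility of Supplier III: 0.00130119 / 0.0674944 ≈ 0.019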